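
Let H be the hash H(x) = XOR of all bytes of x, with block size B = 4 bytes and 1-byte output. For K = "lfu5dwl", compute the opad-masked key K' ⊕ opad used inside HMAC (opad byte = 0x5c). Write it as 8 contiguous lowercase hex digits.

695c5c5c

Key "lfu5dwl" = 6c 66 75 35 64 77 6c is 7 bytes > B = 4, so hash it first: H(key) = 35, then zero-pad to 4 bytes: K' = 35 00 00 00.
XOR each byte with 0x5c: 35⊕5c=69, 00⊕5c=5c, 00⊕5c=5c, 00⊕5c=5c.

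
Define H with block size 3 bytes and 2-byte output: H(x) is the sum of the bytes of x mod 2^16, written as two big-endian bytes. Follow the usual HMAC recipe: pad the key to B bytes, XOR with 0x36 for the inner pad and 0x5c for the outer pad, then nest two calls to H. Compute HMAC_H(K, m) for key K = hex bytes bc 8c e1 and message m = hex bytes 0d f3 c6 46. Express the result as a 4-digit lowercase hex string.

0298

Key hex bytes bc 8c e1 is exactly B = 3 bytes: K' = bc 8c e1.
K' ⊕ ipad = 8a ba d7.  K' ⊕ opad = e0 d0 bd.
Inner input = (K'⊕ipad) ∥ m = 8a ba d7 ∥ 0d f3 c6 46.
Inner hash: sum = 138+186+215+13+243+198+70 = 1063 → 04 27.
Outer input = (K'⊕opad) ∥ inner = e0 d0 bd ∥ 04 27.
Outer hash (tag): sum = 224+208+189+4+39 = 664 → 02 98.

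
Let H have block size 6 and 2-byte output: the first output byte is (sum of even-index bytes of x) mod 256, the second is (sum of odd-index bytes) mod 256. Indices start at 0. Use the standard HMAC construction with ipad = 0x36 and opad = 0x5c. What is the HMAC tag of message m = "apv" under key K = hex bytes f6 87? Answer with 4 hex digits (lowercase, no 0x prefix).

6520

Key hex bytes f6 87 is 2 bytes ≤ B = 6; zero-pad to 6 bytes: K' = f6 87 00 00 00 00.
K' ⊕ ipad = c0 b1 36 36 36 36.  K' ⊕ opad = aa db 5c 5c 5c 5c.
Inner input = (K'⊕ipad) ∥ m = c0 b1 36 36 36 36 ∥ 61 70 76.
Inner hash: even-index sum = 515 mod 256 = 3; odd-index sum = 397 mod 256 = 141 → 03 8d.
Outer input = (K'⊕opad) ∥ inner = aa db 5c 5c 5c 5c ∥ 03 8d.
Outer hash (tag): even-index sum = 357 mod 256 = 101; odd-index sum = 544 mod 256 = 32 → 65 20.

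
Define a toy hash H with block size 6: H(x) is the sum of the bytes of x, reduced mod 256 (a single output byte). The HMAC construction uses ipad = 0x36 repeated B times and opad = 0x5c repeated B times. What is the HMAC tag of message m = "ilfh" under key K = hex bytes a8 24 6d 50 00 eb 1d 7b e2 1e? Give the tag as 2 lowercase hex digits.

07

Key hex bytes a8 24 6d 50 00 eb 1d 7b e2 1e is 10 bytes > B = 6, so hash it first: H(key) = 0c, then zero-pad to 6 bytes: K' = 0c 00 00 00 00 00.
K' ⊕ ipad = 3a 36 36 36 36 36.  K' ⊕ opad = 50 5c 5c 5c 5c 5c.
Inner input = (K'⊕ipad) ∥ m = 3a 36 36 36 36 36 ∥ 69 6c 66 68.
Inner hash: sum = 58+54+54+54+54+54+105+108+102+104 = 747; mod 256 = 235 → eb.
Outer input = (K'⊕opad) ∥ inner = 50 5c 5c 5c 5c 5c ∥ eb.
Outer hash (tag): sum = 80+92+92+92+92+92+235 = 775; mod 256 = 7 → 07.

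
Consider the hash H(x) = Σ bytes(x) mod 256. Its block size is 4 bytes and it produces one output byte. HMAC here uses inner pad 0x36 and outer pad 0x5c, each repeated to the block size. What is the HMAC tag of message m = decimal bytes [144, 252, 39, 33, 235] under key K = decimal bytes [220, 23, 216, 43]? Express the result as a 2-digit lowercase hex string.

9b

Key decimal bytes [220, 23, 216, 43] = dc 17 d8 2b is exactly B = 4 bytes: K' = dc 17 d8 2b.
K' ⊕ ipad = ea 21 ee 1d.  K' ⊕ opad = 80 4b 84 77.
Inner input = (K'⊕ipad) ∥ m = ea 21 ee 1d ∥ 90 fc 27 21 eb.
Inner hash: sum = 234+33+238+29+144+252+39+33+235 = 1237; mod 256 = 213 → d5.
Outer input = (K'⊕opad) ∥ inner = 80 4b 84 77 ∥ d5.
Outer hash (tag): sum = 128+75+132+119+213 = 667; mod 256 = 155 → 9b.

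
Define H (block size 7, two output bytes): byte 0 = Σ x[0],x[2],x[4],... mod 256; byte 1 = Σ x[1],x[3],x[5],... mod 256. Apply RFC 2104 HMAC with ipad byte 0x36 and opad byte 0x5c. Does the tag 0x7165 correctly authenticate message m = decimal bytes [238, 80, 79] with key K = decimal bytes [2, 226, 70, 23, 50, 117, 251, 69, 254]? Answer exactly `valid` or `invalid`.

invalid

Key decimal bytes [2, 226, 70, 23, 50, 117, 251, 69, 254] = 02 e2 46 17 32 75 fb 45 fe is 9 bytes > B = 7, so hash it first: H(key) = 73 b3, then zero-pad to 7 bytes: K' = 73 b3 00 00 00 00 00.
K' ⊕ ipad = 45 85 36 36 36 36 36; K' ⊕ opad = 2f ef 5c 5c 5c 5c 5c.
Inner hash: even-index sum = 311 mod 256 = 55; odd-index sum = 558 mod 256 = 46 → 37 2e.
Outer hash (recomputed tag): even-index sum = 369 mod 256 = 113; odd-index sum = 478 mod 256 = 222 → 71 de.
Recomputed tag = 71de; claimed = 7165 → mismatch.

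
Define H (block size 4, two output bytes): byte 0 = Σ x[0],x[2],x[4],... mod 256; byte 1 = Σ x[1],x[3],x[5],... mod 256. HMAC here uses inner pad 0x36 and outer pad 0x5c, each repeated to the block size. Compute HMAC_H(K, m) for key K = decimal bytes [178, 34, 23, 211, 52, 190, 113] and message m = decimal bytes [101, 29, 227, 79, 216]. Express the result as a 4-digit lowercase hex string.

Key decimal bytes [178, 34, 23, 211, 52, 190, 113] = b2 22 17 d3 34 be 71 is 7 bytes > B = 4, so hash it first: H(key) = 6e b3, then zero-pad to 4 bytes: K' = 6e b3 00 00.
K' ⊕ ipad = 58 85 36 36.  K' ⊕ opad = 32 ef 5c 5c.
Inner input = (K'⊕ipad) ∥ m = 58 85 36 36 ∥ 65 1d e3 4f d8.
Inner hash: even-index sum = 686 mod 256 = 174; odd-index sum = 295 mod 256 = 39 → ae 27.
Outer input = (K'⊕opad) ∥ inner = 32 ef 5c 5c ∥ ae 27.
Outer hash (tag): even-index sum = 316 mod 256 = 60; odd-index sum = 370 mod 256 = 114 → 3c 72.

3c72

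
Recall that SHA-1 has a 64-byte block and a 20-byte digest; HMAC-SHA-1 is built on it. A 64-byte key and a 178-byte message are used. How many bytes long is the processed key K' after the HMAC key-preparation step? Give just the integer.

64

Key is 64 ≤ 64 bytes, zero-padded: |K'| = 64.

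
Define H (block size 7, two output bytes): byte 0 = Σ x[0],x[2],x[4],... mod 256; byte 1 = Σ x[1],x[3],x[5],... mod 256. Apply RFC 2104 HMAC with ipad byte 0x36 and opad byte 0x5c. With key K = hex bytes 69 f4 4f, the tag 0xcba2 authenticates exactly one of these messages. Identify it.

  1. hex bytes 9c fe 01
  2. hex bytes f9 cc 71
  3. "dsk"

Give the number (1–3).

Key hex bytes 69 f4 4f is 3 bytes ≤ B = 7; zero-pad to 7 bytes: K' = 69 f4 4f 00 00 00 00.
K' ⊕ ipad = 5f c2 79 36 36 36 36; K' ⊕ opad = 35 a8 13 5c 5c 5c 5c.
m1: inner = H(5f c2 79 36 36 36 36 9c fe 01) = 42 cb; tag = H(35 a8 13 5c 5c 5c 5c 42 cb) = cba2 ← matches
m2: inner = H(5f c2 79 36 36 36 36 f9 cc 71) = 10 98; tag = H(35 a8 13 5c 5c 5c 5c 10 98) = 9870
m3: inner = H(5f c2 79 36 36 36 36 64 73 6b) = b7 fd; tag = H(35 a8 13 5c 5c 5c 5c b7 fd) = fd17

1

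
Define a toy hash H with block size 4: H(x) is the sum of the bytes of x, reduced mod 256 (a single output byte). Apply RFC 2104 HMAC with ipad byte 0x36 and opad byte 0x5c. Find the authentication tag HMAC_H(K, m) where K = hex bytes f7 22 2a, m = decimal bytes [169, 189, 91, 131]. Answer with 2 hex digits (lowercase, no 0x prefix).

Key hex bytes f7 22 2a is 3 bytes ≤ B = 4; zero-pad to 4 bytes: K' = f7 22 2a 00.
K' ⊕ ipad = c1 14 1c 36.  K' ⊕ opad = ab 7e 76 5c.
Inner input = (K'⊕ipad) ∥ m = c1 14 1c 36 ∥ a9 bd 5b 83.
Inner hash: sum = 193+20+28+54+169+189+91+131 = 875; mod 256 = 107 → 6b.
Outer input = (K'⊕opad) ∥ inner = ab 7e 76 5c ∥ 6b.
Outer hash (tag): sum = 171+126+118+92+107 = 614; mod 256 = 102 → 66.

66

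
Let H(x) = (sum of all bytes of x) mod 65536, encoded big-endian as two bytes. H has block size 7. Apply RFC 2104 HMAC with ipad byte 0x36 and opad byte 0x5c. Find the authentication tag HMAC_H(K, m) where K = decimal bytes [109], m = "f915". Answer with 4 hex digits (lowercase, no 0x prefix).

Key decimal bytes [109] = 6d is 1 byte ≤ B = 7; zero-pad to 7 bytes: K' = 6d 00 00 00 00 00 00.
K' ⊕ ipad = 5b 36 36 36 36 36 36.  K' ⊕ opad = 31 5c 5c 5c 5c 5c 5c.
Inner input = (K'⊕ipad) ∥ m = 5b 36 36 36 36 36 36 ∥ 66 39 31 35.
Inner hash: sum = 91+54+54+54+54+54+54+102+57+49+53 = 676 → 02 a4.
Outer input = (K'⊕opad) ∥ inner = 31 5c 5c 5c 5c 5c 5c ∥ 02 a4.
Outer hash (tag): sum = 49+92+92+92+92+92+92+2+164 = 767 → 02 ff.

02ff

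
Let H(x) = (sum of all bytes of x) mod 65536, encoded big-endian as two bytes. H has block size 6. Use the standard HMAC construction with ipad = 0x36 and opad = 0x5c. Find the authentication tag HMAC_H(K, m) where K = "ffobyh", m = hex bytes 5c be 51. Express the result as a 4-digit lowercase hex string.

Key "ffobyh" = 66 66 6f 62 79 68 is exactly B = 6 bytes: K' = 66 66 6f 62 79 68.
K' ⊕ ipad = 50 50 59 54 4f 5e.  K' ⊕ opad = 3a 3a 33 3e 25 34.
Inner input = (K'⊕ipad) ∥ m = 50 50 59 54 4f 5e ∥ 5c be 51.
Inner hash: sum = 80+80+89+84+79+94+92+190+81 = 869 → 03 65.
Outer input = (K'⊕opad) ∥ inner = 3a 3a 33 3e 25 34 ∥ 03 65.
Outer hash (tag): sum = 58+58+51+62+37+52+3+101 = 422 → 01 a6.

01a6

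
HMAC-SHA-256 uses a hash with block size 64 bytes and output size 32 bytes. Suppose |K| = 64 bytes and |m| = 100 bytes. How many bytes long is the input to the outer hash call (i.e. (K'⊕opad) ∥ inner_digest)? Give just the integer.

Key is 64 ≤ 64 bytes, zero-padded: |K'| = 64.
Outer input = (K'⊕opad) ∥ H(inner) → 64 + 32 = 96 bytes.

96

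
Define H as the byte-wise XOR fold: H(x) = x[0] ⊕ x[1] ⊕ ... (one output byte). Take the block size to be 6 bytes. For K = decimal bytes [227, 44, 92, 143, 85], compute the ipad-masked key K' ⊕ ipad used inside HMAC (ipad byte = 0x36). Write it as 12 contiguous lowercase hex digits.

Key decimal bytes [227, 44, 92, 143, 85] = e3 2c 5c 8f 55 is 5 bytes ≤ B = 6; zero-pad to 6 bytes: K' = e3 2c 5c 8f 55 00.
XOR each byte with 0x36: e3⊕36=d5, 2c⊕36=1a, 5c⊕36=6a, 8f⊕36=b9, 55⊕36=63, 00⊕36=36.

d51a6ab96336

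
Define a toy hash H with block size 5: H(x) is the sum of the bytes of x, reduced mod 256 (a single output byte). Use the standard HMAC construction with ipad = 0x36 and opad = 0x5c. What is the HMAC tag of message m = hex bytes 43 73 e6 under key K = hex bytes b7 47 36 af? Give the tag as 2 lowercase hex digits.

1c

Key hex bytes b7 47 36 af is 4 bytes ≤ B = 5; zero-pad to 5 bytes: K' = b7 47 36 af 00.
K' ⊕ ipad = 81 71 00 99 36.  K' ⊕ opad = eb 1b 6a f3 5c.
Inner input = (K'⊕ipad) ∥ m = 81 71 00 99 36 ∥ 43 73 e6.
Inner hash: sum = 129+113+0+153+54+67+115+230 = 861; mod 256 = 93 → 5d.
Outer input = (K'⊕opad) ∥ inner = eb 1b 6a f3 5c ∥ 5d.
Outer hash (tag): sum = 235+27+106+243+92+93 = 796; mod 256 = 28 → 1c.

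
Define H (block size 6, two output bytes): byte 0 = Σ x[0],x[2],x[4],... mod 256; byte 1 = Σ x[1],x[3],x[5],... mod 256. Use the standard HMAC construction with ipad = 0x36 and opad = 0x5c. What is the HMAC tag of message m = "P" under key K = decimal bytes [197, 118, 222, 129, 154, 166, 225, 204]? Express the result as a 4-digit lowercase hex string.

Key decimal bytes [197, 118, 222, 129, 154, 166, 225, 204] = c5 76 de 81 9a a6 e1 cc is 8 bytes > B = 6, so hash it first: H(key) = 1e 69, then zero-pad to 6 bytes: K' = 1e 69 00 00 00 00.
K' ⊕ ipad = 28 5f 36 36 36 36.  K' ⊕ opad = 42 35 5c 5c 5c 5c.
Inner input = (K'⊕ipad) ∥ m = 28 5f 36 36 36 36 ∥ 50.
Inner hash: even-index sum = 228 mod 256 = 228; odd-index sum = 203 mod 256 = 203 → e4 cb.
Outer input = (K'⊕opad) ∥ inner = 42 35 5c 5c 5c 5c ∥ e4 cb.
Outer hash (tag): even-index sum = 478 mod 256 = 222; odd-index sum = 440 mod 256 = 184 → de b8.

deb8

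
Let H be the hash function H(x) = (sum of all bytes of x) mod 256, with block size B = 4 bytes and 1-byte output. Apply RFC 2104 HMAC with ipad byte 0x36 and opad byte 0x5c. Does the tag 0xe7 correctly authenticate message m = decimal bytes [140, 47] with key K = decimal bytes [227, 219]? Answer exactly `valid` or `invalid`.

Key decimal bytes [227, 219] = e3 db is 2 bytes ≤ B = 4; zero-pad to 4 bytes: K' = e3 db 00 00.
K' ⊕ ipad = d5 ed 36 36; K' ⊕ opad = bf 87 5c 5c.
Inner hash: sum = 213+237+54+54+140+47 = 745; mod 256 = 233 → e9.
Outer hash (recomputed tag): sum = 191+135+92+92+233 = 743; mod 256 = 231 → e7.
Recomputed tag = e7; claimed = e7 → match.

valid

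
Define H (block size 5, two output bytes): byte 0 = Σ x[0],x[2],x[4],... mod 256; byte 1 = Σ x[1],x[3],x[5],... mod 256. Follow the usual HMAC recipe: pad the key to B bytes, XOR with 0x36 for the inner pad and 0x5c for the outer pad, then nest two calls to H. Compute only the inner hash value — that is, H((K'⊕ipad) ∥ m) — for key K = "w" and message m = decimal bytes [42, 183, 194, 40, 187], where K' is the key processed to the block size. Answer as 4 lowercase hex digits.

Key "w" = 77 is 1 byte ≤ B = 5; zero-pad to 5 bytes: K' = 77 00 00 00 00.
K' ⊕ ipad = 41 36 36 36 36.
Inner input = 41 36 36 36 36 ∥ 2a b7 c2 28 bb.
Inner hash: even-index sum = 396 mod 256 = 140; odd-index sum = 531 mod 256 = 19 → 8c 13.

8c13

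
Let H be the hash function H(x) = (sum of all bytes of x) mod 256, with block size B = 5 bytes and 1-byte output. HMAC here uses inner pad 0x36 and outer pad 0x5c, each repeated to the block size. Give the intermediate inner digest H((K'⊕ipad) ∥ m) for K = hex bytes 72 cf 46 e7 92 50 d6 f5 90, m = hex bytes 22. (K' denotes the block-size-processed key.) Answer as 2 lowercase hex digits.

97

Key hex bytes 72 cf 46 e7 92 50 d6 f5 90 is 9 bytes > B = 5, so hash it first: H(key) = ab, then zero-pad to 5 bytes: K' = ab 00 00 00 00.
K' ⊕ ipad = 9d 36 36 36 36.
Inner input = 9d 36 36 36 36 ∥ 22.
Inner hash: sum = 157+54+54+54+54+34 = 407; mod 256 = 151 → 97.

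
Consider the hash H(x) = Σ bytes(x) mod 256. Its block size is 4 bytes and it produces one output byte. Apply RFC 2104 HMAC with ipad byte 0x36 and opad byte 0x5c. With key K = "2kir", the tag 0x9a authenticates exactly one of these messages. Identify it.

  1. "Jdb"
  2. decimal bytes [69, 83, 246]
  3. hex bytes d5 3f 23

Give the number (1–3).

2

Key "2kir" = 32 6b 69 72 is exactly B = 4 bytes: K' = 32 6b 69 72.
K' ⊕ ipad = 04 5d 5f 44; K' ⊕ opad = 6e 37 35 2e.
m1: inner = H(04 5d 5f 44 4a 64 62) = 14; tag = H(6e 37 35 2e 14) = 1c
m2: inner = H(04 5d 5f 44 45 53 f6) = 92; tag = H(6e 37 35 2e 92) = 9a ← matches
m3: inner = H(04 5d 5f 44 d5 3f 23) = 3b; tag = H(6e 37 35 2e 3b) = 43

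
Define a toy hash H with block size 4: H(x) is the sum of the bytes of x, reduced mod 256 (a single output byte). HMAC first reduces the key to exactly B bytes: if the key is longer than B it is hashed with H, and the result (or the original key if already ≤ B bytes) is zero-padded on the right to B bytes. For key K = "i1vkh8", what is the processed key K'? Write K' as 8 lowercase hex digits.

1b000000

|K| = 6 > B = 4, so first hash the key.
H(K): sum = 105+49+118+107+104+56 = 539; mod 256 = 27 → 1b.
Zero-pad H(K) = 1b to 4 bytes: K' = 1b 00 00 00.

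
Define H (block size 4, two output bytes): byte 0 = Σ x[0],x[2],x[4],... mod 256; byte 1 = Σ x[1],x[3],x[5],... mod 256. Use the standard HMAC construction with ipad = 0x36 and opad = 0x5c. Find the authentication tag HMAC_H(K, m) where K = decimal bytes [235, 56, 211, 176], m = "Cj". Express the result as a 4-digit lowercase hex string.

4b4e

Key decimal bytes [235, 56, 211, 176] = eb 38 d3 b0 is exactly B = 4 bytes: K' = eb 38 d3 b0.
K' ⊕ ipad = dd 0e e5 86.  K' ⊕ opad = b7 64 8f ec.
Inner input = (K'⊕ipad) ∥ m = dd 0e e5 86 ∥ 43 6a.
Inner hash: even-index sum = 517 mod 256 = 5; odd-index sum = 254 mod 256 = 254 → 05 fe.
Outer input = (K'⊕opad) ∥ inner = b7 64 8f ec ∥ 05 fe.
Outer hash (tag): even-index sum = 331 mod 256 = 75; odd-index sum = 590 mod 256 = 78 → 4b 4e.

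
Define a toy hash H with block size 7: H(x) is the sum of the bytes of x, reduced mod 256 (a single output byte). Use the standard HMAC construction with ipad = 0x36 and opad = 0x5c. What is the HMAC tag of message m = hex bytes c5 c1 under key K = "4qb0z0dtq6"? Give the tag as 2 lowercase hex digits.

84

Key "4qb0z0dtq6" = 34 71 62 30 7a 30 64 74 71 36 is 10 bytes > B = 7, so hash it first: H(key) = 60, then zero-pad to 7 bytes: K' = 60 00 00 00 00 00 00.
K' ⊕ ipad = 56 36 36 36 36 36 36.  K' ⊕ opad = 3c 5c 5c 5c 5c 5c 5c.
Inner input = (K'⊕ipad) ∥ m = 56 36 36 36 36 36 36 ∥ c5 c1.
Inner hash: sum = 86+54+54+54+54+54+54+197+193 = 800; mod 256 = 32 → 20.
Outer input = (K'⊕opad) ∥ inner = 3c 5c 5c 5c 5c 5c 5c ∥ 20.
Outer hash (tag): sum = 60+92+92+92+92+92+92+32 = 644; mod 256 = 132 → 84.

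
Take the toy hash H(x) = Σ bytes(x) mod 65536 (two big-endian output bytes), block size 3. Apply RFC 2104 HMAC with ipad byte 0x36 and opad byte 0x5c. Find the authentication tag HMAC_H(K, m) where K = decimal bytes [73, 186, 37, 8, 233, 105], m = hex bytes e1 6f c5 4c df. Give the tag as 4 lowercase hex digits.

01fa

Key decimal bytes [73, 186, 37, 8, 233, 105] = 49 ba 25 08 e9 69 is 6 bytes > B = 3, so hash it first: H(key) = 02 82, then zero-pad to 3 bytes: K' = 02 82 00.
K' ⊕ ipad = 34 b4 36.  K' ⊕ opad = 5e de 5c.
Inner input = (K'⊕ipad) ∥ m = 34 b4 36 ∥ e1 6f c5 4c df.
Inner hash: sum = 52+180+54+225+111+197+76+223 = 1118 → 04 5e.
Outer input = (K'⊕opad) ∥ inner = 5e de 5c ∥ 04 5e.
Outer hash (tag): sum = 94+222+92+4+94 = 506 → 01 fa.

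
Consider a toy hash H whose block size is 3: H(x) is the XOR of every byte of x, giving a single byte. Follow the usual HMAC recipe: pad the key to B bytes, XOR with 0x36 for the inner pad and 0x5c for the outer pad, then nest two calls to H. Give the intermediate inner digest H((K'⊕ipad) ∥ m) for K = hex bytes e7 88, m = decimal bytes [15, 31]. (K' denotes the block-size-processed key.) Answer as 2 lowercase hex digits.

Key hex bytes e7 88 is 2 bytes ≤ B = 3; zero-pad to 3 bytes: K' = e7 88 00.
K' ⊕ ipad = d1 be 36.
Inner input = d1 be 36 ∥ 0f 1f.
Inner hash: XOR d1⊕be⊕36⊕0f⊕1f = 49.

49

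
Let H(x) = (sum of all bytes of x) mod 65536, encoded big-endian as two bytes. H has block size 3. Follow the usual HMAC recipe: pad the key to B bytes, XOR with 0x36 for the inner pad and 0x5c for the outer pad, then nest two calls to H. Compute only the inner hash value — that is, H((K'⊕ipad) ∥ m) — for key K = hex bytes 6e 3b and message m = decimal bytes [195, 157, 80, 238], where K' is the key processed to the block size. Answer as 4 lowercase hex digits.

Key hex bytes 6e 3b is 2 bytes ≤ B = 3; zero-pad to 3 bytes: K' = 6e 3b 00.
K' ⊕ ipad = 58 0d 36.
Inner input = 58 0d 36 ∥ c3 9d 50 ee.
Inner hash: sum = 88+13+54+195+157+80+238 = 825 → 03 39.

0339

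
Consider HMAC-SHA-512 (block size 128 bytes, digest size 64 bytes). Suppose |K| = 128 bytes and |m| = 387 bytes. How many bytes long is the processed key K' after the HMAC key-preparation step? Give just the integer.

Key is 128 ≤ 128 bytes, zero-padded: |K'| = 128.

128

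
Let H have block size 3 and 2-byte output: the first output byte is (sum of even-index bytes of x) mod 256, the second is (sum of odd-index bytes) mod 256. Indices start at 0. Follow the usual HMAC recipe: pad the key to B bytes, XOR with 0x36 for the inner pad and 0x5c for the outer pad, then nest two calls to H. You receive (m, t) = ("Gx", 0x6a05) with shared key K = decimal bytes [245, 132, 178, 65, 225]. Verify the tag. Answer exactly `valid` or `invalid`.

valid

Key decimal bytes [245, 132, 178, 65, 225] = f5 84 b2 41 e1 is 5 bytes > B = 3, so hash it first: H(key) = 88 c5, then zero-pad to 3 bytes: K' = 88 c5 00.
K' ⊕ ipad = be f3 36; K' ⊕ opad = d4 99 5c.
Inner hash: even-index sum = 364 mod 256 = 108; odd-index sum = 314 mod 256 = 58 → 6c 3a.
Outer hash (recomputed tag): even-index sum = 362 mod 256 = 106; odd-index sum = 261 mod 256 = 5 → 6a 05.
Recomputed tag = 6a05; claimed = 6a05 → match.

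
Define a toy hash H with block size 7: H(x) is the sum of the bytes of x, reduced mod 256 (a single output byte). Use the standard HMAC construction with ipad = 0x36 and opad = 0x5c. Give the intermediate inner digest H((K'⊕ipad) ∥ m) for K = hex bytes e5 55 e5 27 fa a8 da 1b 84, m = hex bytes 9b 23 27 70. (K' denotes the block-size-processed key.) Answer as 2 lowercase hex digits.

f0

Key hex bytes e5 55 e5 27 fa a8 da 1b 84 is 9 bytes > B = 7, so hash it first: H(key) = 61, then zero-pad to 7 bytes: K' = 61 00 00 00 00 00 00.
K' ⊕ ipad = 57 36 36 36 36 36 36.
Inner input = 57 36 36 36 36 36 36 ∥ 9b 23 27 70.
Inner hash: sum = 87+54+54+54+54+54+54+155+35+39+112 = 752; mod 256 = 240 → f0.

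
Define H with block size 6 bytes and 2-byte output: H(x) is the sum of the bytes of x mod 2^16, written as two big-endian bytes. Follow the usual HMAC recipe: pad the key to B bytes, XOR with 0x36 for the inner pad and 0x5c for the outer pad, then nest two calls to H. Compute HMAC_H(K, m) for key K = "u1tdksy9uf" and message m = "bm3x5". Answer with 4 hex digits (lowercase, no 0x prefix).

0322

Key "u1tdksy9uf" = 75 31 74 64 6b 73 79 39 75 66 is 10 bytes > B = 6, so hash it first: H(key) = 03 e9, then zero-pad to 6 bytes: K' = 03 e9 00 00 00 00.
K' ⊕ ipad = 35 df 36 36 36 36.  K' ⊕ opad = 5f b5 5c 5c 5c 5c.
Inner input = (K'⊕ipad) ∥ m = 35 df 36 36 36 36 ∥ 62 6d 33 78 35.
Inner hash: sum = 53+223+54+54+54+54+98+109+51+120+53 = 923 → 03 9b.
Outer input = (K'⊕opad) ∥ inner = 5f b5 5c 5c 5c 5c ∥ 03 9b.
Outer hash (tag): sum = 95+181+92+92+92+92+3+155 = 802 → 03 22.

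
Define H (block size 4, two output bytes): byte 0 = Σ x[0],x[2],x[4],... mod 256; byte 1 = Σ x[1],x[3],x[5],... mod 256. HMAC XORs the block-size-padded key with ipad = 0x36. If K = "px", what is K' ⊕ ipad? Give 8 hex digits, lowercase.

Key "px" = 70 78 is 2 bytes ≤ B = 4; zero-pad to 4 bytes: K' = 70 78 00 00.
XOR each byte with 0x36: 70⊕36=46, 78⊕36=4e, 00⊕36=36, 00⊕36=36.

464e3636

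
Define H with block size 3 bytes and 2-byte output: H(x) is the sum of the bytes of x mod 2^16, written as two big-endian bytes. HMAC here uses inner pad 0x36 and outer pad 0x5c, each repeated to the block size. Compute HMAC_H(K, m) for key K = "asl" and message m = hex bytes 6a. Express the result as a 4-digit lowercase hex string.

Key "asl" = 61 73 6c is exactly B = 3 bytes: K' = 61 73 6c.
K' ⊕ ipad = 57 45 5a.  K' ⊕ opad = 3d 2f 30.
Inner input = (K'⊕ipad) ∥ m = 57 45 5a ∥ 6a.
Inner hash: sum = 87+69+90+106 = 352 → 01 60.
Outer input = (K'⊕opad) ∥ inner = 3d 2f 30 ∥ 01 60.
Outer hash (tag): sum = 61+47+48+1+96 = 253 → 00 fd.

00fd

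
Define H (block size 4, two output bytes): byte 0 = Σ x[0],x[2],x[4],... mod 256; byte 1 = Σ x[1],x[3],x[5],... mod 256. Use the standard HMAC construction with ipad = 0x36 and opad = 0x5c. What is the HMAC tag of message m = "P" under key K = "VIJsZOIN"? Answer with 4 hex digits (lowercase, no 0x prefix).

Key "VIJsZOIN" = 56 49 4a 73 5a 4f 49 4e is 8 bytes > B = 4, so hash it first: H(key) = 43 59, then zero-pad to 4 bytes: K' = 43 59 00 00.
K' ⊕ ipad = 75 6f 36 36.  K' ⊕ opad = 1f 05 5c 5c.
Inner input = (K'⊕ipad) ∥ m = 75 6f 36 36 ∥ 50.
Inner hash: even-index sum = 251 mod 256 = 251; odd-index sum = 165 mod 256 = 165 → fb a5.
Outer input = (K'⊕opad) ∥ inner = 1f 05 5c 5c ∥ fb a5.
Outer hash (tag): even-index sum = 374 mod 256 = 118; odd-index sum = 262 mod 256 = 6 → 76 06.

7606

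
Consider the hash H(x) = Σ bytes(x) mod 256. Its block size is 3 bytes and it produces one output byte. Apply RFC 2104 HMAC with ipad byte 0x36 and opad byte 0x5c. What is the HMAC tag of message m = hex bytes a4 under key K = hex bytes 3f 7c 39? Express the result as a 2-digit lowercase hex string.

Key hex bytes 3f 7c 39 is exactly B = 3 bytes: K' = 3f 7c 39.
K' ⊕ ipad = 09 4a 0f.  K' ⊕ opad = 63 20 65.
Inner input = (K'⊕ipad) ∥ m = 09 4a 0f ∥ a4.
Inner hash: sum = 9+74+15+164 = 262; mod 256 = 6 → 06.
Outer input = (K'⊕opad) ∥ inner = 63 20 65 ∥ 06.
Outer hash (tag): sum = 99+32+101+6 = 238 → ee.

ee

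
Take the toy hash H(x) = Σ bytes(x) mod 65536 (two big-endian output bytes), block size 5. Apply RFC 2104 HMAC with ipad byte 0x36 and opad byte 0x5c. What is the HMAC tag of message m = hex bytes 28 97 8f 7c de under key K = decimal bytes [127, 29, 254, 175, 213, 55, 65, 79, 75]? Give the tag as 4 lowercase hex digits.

Key decimal bytes [127, 29, 254, 175, 213, 55, 65, 79, 75] = 7f 1d fe af d5 37 41 4f 4b is 9 bytes > B = 5, so hash it first: H(key) = 04 30, then zero-pad to 5 bytes: K' = 04 30 00 00 00.
K' ⊕ ipad = 32 06 36 36 36.  K' ⊕ opad = 58 6c 5c 5c 5c.
Inner input = (K'⊕ipad) ∥ m = 32 06 36 36 36 ∥ 28 97 8f 7c de.
Inner hash: sum = 50+6+54+54+54+40+151+143+124+222 = 898 → 03 82.
Outer input = (K'⊕opad) ∥ inner = 58 6c 5c 5c 5c ∥ 03 82.
Outer hash (tag): sum = 88+108+92+92+92+3+130 = 605 → 02 5d.

025d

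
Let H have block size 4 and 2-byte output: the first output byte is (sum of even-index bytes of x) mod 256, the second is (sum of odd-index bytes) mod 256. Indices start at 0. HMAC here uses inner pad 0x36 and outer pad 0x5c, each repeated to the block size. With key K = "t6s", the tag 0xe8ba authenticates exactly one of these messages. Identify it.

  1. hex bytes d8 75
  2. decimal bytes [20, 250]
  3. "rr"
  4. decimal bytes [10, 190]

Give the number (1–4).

Key "t6s" = 74 36 73 is 3 bytes ≤ B = 4; zero-pad to 4 bytes: K' = 74 36 73 00.
K' ⊕ ipad = 42 00 45 36; K' ⊕ opad = 28 6a 2f 5c.
m1: inner = H(42 00 45 36 d8 75) = 5f ab; tag = H(28 6a 2f 5c 5f ab) = b671
m2: inner = H(42 00 45 36 14 fa) = 9b 30; tag = H(28 6a 2f 5c 9b 30) = f2f6
m3: inner = H(42 00 45 36 72 72) = f9 a8; tag = H(28 6a 2f 5c f9 a8) = 506e
m4: inner = H(42 00 45 36 0a be) = 91 f4; tag = H(28 6a 2f 5c 91 f4) = e8ba ← matches

4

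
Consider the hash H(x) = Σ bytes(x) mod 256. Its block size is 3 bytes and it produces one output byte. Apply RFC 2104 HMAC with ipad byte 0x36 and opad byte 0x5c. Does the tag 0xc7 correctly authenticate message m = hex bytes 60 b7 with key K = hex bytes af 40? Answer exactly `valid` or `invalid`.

Key hex bytes af 40 is 2 bytes ≤ B = 3; zero-pad to 3 bytes: K' = af 40 00.
K' ⊕ ipad = 99 76 36; K' ⊕ opad = f3 1c 5c.
Inner hash: sum = 153+118+54+96+183 = 604; mod 256 = 92 → 5c.
Outer hash (recomputed tag): sum = 243+28+92+92 = 455; mod 256 = 199 → c7.
Recomputed tag = c7; claimed = c7 → match.

valid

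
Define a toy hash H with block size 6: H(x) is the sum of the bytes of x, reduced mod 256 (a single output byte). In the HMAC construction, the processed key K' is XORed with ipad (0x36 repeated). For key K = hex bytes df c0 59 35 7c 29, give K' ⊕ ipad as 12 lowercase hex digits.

Key hex bytes df c0 59 35 7c 29 is exactly B = 6 bytes: K' = df c0 59 35 7c 29.
XOR each byte with 0x36: df⊕36=e9, c0⊕36=f6, 59⊕36=6f, 35⊕36=03, 7c⊕36=4a, 29⊕36=1f.

e9f66f034a1f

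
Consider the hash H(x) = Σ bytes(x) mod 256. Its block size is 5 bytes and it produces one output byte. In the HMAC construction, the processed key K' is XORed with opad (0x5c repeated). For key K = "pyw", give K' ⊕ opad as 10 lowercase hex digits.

Key "pyw" = 70 79 77 is 3 bytes ≤ B = 5; zero-pad to 5 bytes: K' = 70 79 77 00 00.
XOR each byte with 0x5c: 70⊕5c=2c, 79⊕5c=25, 77⊕5c=2b, 00⊕5c=5c, 00⊕5c=5c.

2c252b5c5c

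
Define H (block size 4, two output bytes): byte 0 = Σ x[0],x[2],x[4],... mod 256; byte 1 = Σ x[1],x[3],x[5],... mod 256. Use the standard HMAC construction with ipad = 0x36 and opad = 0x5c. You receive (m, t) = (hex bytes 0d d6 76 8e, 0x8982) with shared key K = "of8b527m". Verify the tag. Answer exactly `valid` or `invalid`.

valid

Key "of8b527m" = 6f 66 38 62 35 32 37 6d is 8 bytes > B = 4, so hash it first: H(key) = 13 67, then zero-pad to 4 bytes: K' = 13 67 00 00.
K' ⊕ ipad = 25 51 36 36; K' ⊕ opad = 4f 3b 5c 5c.
Inner hash: even-index sum = 222 mod 256 = 222; odd-index sum = 491 mod 256 = 235 → de eb.
Outer hash (recomputed tag): even-index sum = 393 mod 256 = 137; odd-index sum = 386 mod 256 = 130 → 89 82.
Recomputed tag = 8982; claimed = 8982 → match.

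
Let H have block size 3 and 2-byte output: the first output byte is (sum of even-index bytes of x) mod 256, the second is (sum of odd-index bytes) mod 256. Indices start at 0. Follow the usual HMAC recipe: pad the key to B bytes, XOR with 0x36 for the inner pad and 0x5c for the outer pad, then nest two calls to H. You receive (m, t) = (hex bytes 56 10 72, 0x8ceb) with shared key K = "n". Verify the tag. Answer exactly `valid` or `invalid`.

Key "n" = 6e is 1 byte ≤ B = 3; zero-pad to 3 bytes: K' = 6e 00 00.
K' ⊕ ipad = 58 36 36; K' ⊕ opad = 32 5c 5c.
Inner hash: even-index sum = 158 mod 256 = 158; odd-index sum = 254 mod 256 = 254 → 9e fe.
Outer hash (recomputed tag): even-index sum = 396 mod 256 = 140; odd-index sum = 250 mod 256 = 250 → 8c fa.
Recomputed tag = 8cfa; claimed = 8ceb → mismatch.

invalid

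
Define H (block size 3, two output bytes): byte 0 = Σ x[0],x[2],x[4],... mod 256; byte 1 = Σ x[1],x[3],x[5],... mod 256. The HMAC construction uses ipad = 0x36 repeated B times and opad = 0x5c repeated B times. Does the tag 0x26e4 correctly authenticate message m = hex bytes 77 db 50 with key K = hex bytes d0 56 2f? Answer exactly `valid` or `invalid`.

Key hex bytes d0 56 2f is exactly B = 3 bytes: K' = d0 56 2f.
K' ⊕ ipad = e6 60 19; K' ⊕ opad = 8c 0a 73.
Inner hash: even-index sum = 474 mod 256 = 218; odd-index sum = 295 mod 256 = 39 → da 27.
Outer hash (recomputed tag): even-index sum = 294 mod 256 = 38; odd-index sum = 228 mod 256 = 228 → 26 e4.
Recomputed tag = 26e4; claimed = 26e4 → match.

valid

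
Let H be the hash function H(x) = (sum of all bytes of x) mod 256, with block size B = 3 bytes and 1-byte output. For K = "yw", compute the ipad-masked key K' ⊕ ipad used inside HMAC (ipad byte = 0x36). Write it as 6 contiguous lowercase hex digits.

Key "yw" = 79 77 is 2 bytes ≤ B = 3; zero-pad to 3 bytes: K' = 79 77 00.
XOR each byte with 0x36: 79⊕36=4f, 77⊕36=41, 00⊕36=36.

4f4136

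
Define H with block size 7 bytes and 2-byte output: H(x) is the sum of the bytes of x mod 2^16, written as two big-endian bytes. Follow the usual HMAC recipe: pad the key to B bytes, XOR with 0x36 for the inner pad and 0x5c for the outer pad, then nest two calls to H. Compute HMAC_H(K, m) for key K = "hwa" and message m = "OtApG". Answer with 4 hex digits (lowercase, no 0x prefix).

0298

Key "hwa" = 68 77 61 is 3 bytes ≤ B = 7; zero-pad to 7 bytes: K' = 68 77 61 00 00 00 00.
K' ⊕ ipad = 5e 41 57 36 36 36 36.  K' ⊕ opad = 34 2b 3d 5c 5c 5c 5c.
Inner input = (K'⊕ipad) ∥ m = 5e 41 57 36 36 36 36 ∥ 4f 74 41 70 47.
Inner hash: sum = 94+65+87+54+54+54+54+79+116+65+112+71 = 905 → 03 89.
Outer input = (K'⊕opad) ∥ inner = 34 2b 3d 5c 5c 5c 5c ∥ 03 89.
Outer hash (tag): sum = 52+43+61+92+92+92+92+3+137 = 664 → 02 98.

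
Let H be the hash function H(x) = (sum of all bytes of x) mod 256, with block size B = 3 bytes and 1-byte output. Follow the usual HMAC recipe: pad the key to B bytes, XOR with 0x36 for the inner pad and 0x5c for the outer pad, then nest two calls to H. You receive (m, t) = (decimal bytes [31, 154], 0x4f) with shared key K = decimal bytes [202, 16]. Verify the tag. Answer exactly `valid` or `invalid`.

Key decimal bytes [202, 16] = ca 10 is 2 bytes ≤ B = 3; zero-pad to 3 bytes: K' = ca 10 00.
K' ⊕ ipad = fc 26 36; K' ⊕ opad = 96 4c 5c.
Inner hash: sum = 252+38+54+31+154 = 529; mod 256 = 17 → 11.
Outer hash (recomputed tag): sum = 150+76+92+17 = 335; mod 256 = 79 → 4f.
Recomputed tag = 4f; claimed = 4f → match.

valid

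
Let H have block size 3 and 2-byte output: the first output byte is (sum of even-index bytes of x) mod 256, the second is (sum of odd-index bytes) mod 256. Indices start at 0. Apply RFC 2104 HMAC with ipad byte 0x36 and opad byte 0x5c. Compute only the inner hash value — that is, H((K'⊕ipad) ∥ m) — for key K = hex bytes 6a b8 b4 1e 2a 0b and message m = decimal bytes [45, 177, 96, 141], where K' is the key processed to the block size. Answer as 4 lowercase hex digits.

f264

Key hex bytes 6a b8 b4 1e 2a 0b is 6 bytes > B = 3, so hash it first: H(key) = 48 e1, then zero-pad to 3 bytes: K' = 48 e1 00.
K' ⊕ ipad = 7e d7 36.
Inner input = 7e d7 36 ∥ 2d b1 60 8d.
Inner hash: even-index sum = 498 mod 256 = 242; odd-index sum = 356 mod 256 = 100 → f2 64.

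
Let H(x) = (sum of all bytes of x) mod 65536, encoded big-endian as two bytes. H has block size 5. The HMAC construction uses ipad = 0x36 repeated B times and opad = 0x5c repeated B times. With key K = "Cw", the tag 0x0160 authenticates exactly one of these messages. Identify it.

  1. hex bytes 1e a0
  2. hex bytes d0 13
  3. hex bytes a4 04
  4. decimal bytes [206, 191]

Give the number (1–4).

3

Key "Cw" = 43 77 is 2 bytes ≤ B = 5; zero-pad to 5 bytes: K' = 43 77 00 00 00.
K' ⊕ ipad = 75 41 36 36 36; K' ⊕ opad = 1f 2b 5c 5c 5c.
m1: inner = H(75 41 36 36 36 1e a0) = 02 16; tag = H(1f 2b 5c 5c 5c 02 16) = 0176
m2: inner = H(75 41 36 36 36 d0 13) = 02 3b; tag = H(1f 2b 5c 5c 5c 02 3b) = 019b
m3: inner = H(75 41 36 36 36 a4 04) = 02 00; tag = H(1f 2b 5c 5c 5c 02 00) = 0160 ← matches
m4: inner = H(75 41 36 36 36 ce bf) = 02 e5; tag = H(1f 2b 5c 5c 5c 02 e5) = 0245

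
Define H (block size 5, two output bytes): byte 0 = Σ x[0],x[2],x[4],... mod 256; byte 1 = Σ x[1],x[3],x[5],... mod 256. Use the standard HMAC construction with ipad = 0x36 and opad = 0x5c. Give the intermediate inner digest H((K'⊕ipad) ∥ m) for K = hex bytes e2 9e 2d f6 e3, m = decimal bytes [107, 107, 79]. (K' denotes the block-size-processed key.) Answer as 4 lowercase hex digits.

Key hex bytes e2 9e 2d f6 e3 is exactly B = 5 bytes: K' = e2 9e 2d f6 e3.
K' ⊕ ipad = d4 a8 1b c0 d5.
Inner input = d4 a8 1b c0 d5 ∥ 6b 6b 4f.
Inner hash: even-index sum = 559 mod 256 = 47; odd-index sum = 546 mod 256 = 34 → 2f 22.

2f22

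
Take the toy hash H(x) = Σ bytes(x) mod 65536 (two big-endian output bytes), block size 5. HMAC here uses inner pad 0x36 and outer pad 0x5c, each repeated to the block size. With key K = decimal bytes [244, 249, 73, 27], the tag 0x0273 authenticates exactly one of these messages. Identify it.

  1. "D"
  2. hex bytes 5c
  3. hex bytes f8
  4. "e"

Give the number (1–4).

Key decimal bytes [244, 249, 73, 27] = f4 f9 49 1b is 4 bytes ≤ B = 5; zero-pad to 5 bytes: K' = f4 f9 49 1b 00.
K' ⊕ ipad = c2 cf 7f 2d 36; K' ⊕ opad = a8 a5 15 47 5c.
m1: inner = H(c2 cf 7f 2d 36 44) = 02 b7; tag = H(a8 a5 15 47 5c 02 b7) = 02be
m2: inner = H(c2 cf 7f 2d 36 5c) = 02 cf; tag = H(a8 a5 15 47 5c 02 cf) = 02d6
m3: inner = H(c2 cf 7f 2d 36 f8) = 03 6b; tag = H(a8 a5 15 47 5c 03 6b) = 0273 ← matches
m4: inner = H(c2 cf 7f 2d 36 65) = 02 d8; tag = H(a8 a5 15 47 5c 02 d8) = 02df

3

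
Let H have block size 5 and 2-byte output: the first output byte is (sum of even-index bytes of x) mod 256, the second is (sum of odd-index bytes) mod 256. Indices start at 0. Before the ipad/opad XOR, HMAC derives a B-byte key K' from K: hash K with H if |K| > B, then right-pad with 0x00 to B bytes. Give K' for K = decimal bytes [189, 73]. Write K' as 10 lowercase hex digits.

bd49000000

Key decimal bytes [189, 73] = bd 49 is 2 bytes ≤ B = 5; zero-pad to 5 bytes: K' = bd 49 00 00 00.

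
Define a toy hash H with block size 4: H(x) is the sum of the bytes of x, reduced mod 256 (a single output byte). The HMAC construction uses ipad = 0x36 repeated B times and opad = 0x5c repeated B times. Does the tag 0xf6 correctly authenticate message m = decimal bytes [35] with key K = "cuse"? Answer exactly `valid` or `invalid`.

invalid

Key "cuse" = 63 75 73 65 is exactly B = 4 bytes: K' = 63 75 73 65.
K' ⊕ ipad = 55 43 45 53; K' ⊕ opad = 3f 29 2f 39.
Inner hash: sum = 85+67+69+83+35 = 339; mod 256 = 83 → 53.
Outer hash (recomputed tag): sum = 63+41+47+57+83 = 291; mod 256 = 35 → 23.
Recomputed tag = 23; claimed = f6 → mismatch.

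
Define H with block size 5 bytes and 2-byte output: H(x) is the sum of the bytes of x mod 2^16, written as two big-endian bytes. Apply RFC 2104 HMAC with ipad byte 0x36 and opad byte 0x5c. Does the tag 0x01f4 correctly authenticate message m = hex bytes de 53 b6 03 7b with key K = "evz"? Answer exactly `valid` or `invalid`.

valid

Key "evz" = 65 76 7a is 3 bytes ≤ B = 5; zero-pad to 5 bytes: K' = 65 76 7a 00 00.
K' ⊕ ipad = 53 40 4c 36 36; K' ⊕ opad = 39 2a 26 5c 5c.
Inner hash: sum = 83+64+76+54+54+222+83+182+3+123 = 944 → 03 b0.
Outer hash (recomputed tag): sum = 57+42+38+92+92+3+176 = 500 → 01 f4.
Recomputed tag = 01f4; claimed = 01f4 → match.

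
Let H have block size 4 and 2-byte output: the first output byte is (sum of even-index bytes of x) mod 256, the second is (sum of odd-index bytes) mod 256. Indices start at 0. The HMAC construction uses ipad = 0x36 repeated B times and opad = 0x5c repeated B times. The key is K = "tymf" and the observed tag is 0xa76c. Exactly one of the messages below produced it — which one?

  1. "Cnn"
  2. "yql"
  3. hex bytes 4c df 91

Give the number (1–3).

Key "tymf" = 74 79 6d 66 is exactly B = 4 bytes: K' = 74 79 6d 66.
K' ⊕ ipad = 42 4f 5b 50; K' ⊕ opad = 28 25 31 3a.
m1: inner = H(42 4f 5b 50 43 6e 6e) = 4e 0d; tag = H(28 25 31 3a 4e 0d) = a76c ← matches
m2: inner = H(42 4f 5b 50 79 71 6c) = 82 10; tag = H(28 25 31 3a 82 10) = db6f
m3: inner = H(42 4f 5b 50 4c df 91) = 7a 7e; tag = H(28 25 31 3a 7a 7e) = d3dd

1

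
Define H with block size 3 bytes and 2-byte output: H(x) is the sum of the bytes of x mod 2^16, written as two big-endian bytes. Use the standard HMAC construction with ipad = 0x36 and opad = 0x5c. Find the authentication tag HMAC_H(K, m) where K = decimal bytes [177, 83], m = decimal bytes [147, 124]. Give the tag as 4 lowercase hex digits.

018b

Key decimal bytes [177, 83] = b1 53 is 2 bytes ≤ B = 3; zero-pad to 3 bytes: K' = b1 53 00.
K' ⊕ ipad = 87 65 36.  K' ⊕ opad = ed 0f 5c.
Inner input = (K'⊕ipad) ∥ m = 87 65 36 ∥ 93 7c.
Inner hash: sum = 135+101+54+147+124 = 561 → 02 31.
Outer input = (K'⊕opad) ∥ inner = ed 0f 5c ∥ 02 31.
Outer hash (tag): sum = 237+15+92+2+49 = 395 → 01 8b.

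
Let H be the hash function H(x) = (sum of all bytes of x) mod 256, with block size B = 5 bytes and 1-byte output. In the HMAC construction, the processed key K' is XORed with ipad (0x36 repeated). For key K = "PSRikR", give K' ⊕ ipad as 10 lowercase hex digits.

Key "PSRikR" = 50 53 52 69 6b 52 is 6 bytes > B = 5, so hash it first: H(key) = 1b, then zero-pad to 5 bytes: K' = 1b 00 00 00 00.
XOR each byte with 0x36: 1b⊕36=2d, 00⊕36=36, 00⊕36=36, 00⊕36=36, 00⊕36=36.

2d36363636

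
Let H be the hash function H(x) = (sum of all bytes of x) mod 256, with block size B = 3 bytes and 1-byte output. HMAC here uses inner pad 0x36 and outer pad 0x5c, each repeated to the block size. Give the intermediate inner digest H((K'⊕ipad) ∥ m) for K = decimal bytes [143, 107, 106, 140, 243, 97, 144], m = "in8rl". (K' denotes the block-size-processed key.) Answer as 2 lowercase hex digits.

Key decimal bytes [143, 107, 106, 140, 243, 97, 144] = 8f 6b 6a 8c f3 61 90 is 7 bytes > B = 3, so hash it first: H(key) = d4, then zero-pad to 3 bytes: K' = d4 00 00.
K' ⊕ ipad = e2 36 36.
Inner input = e2 36 36 ∥ 69 6e 38 72 6c.
Inner hash: sum = 226+54+54+105+110+56+114+108 = 827; mod 256 = 59 → 3b.

3b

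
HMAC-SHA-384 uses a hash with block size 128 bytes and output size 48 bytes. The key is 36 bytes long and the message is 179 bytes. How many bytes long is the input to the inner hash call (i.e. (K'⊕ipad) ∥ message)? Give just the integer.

307

Key is 36 ≤ 128 bytes, zero-padded: |K'| = 128.
Inner input = (K'⊕ipad) ∥ m → 128 + 179 = 307 bytes.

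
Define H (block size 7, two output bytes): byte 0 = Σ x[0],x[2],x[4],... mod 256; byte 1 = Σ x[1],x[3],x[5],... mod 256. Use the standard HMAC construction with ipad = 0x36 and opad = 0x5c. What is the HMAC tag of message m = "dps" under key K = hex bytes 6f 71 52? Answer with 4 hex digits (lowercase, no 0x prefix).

837e

Key hex bytes 6f 71 52 is 3 bytes ≤ B = 7; zero-pad to 7 bytes: K' = 6f 71 52 00 00 00 00.
K' ⊕ ipad = 59 47 64 36 36 36 36.  K' ⊕ opad = 33 2d 0e 5c 5c 5c 5c.
Inner input = (K'⊕ipad) ∥ m = 59 47 64 36 36 36 36 ∥ 64 70 73.
Inner hash: even-index sum = 409 mod 256 = 153; odd-index sum = 394 mod 256 = 138 → 99 8a.
Outer input = (K'⊕opad) ∥ inner = 33 2d 0e 5c 5c 5c 5c ∥ 99 8a.
Outer hash (tag): even-index sum = 387 mod 256 = 131; odd-index sum = 382 mod 256 = 126 → 83 7e.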